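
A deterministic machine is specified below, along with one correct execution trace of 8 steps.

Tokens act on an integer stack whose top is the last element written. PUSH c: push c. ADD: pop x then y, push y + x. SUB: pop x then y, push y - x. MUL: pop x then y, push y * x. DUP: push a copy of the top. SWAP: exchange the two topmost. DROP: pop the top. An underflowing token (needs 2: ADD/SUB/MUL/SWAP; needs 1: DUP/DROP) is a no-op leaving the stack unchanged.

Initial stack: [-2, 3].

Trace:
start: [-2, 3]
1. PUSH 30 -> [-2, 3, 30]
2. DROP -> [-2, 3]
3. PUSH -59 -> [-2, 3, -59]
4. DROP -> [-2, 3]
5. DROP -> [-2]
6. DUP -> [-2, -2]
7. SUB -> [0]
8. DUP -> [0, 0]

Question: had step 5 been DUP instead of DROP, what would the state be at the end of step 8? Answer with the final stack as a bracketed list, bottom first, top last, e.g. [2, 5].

(re-executing from step 5 with the substitution; state before step 5: [-2, 3])
5. DUP -> [-2, 3, 3]
6. DUP -> [-2, 3, 3, 3]
7. SUB -> [-2, 3, 0]
8. DUP -> [-2, 3, 0, 0]

[-2, 3, 0, 0]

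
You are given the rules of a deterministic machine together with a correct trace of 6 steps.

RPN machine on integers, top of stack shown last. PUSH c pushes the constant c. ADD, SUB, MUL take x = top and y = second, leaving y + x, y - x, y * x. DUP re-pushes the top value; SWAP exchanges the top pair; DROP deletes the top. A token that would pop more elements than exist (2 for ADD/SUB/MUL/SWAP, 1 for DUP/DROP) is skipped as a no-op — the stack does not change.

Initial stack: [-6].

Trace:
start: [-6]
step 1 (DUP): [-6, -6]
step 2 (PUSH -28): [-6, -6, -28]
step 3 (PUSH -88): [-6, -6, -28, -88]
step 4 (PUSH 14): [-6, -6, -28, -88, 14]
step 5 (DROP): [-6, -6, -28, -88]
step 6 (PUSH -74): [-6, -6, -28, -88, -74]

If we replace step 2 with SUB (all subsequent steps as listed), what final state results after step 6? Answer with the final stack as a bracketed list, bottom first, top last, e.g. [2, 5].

[0, -88, -74]

(re-executing from step 2 with the substitution; state before step 2: [-6, -6])
step 2 (SUB): [0]
step 3 (PUSH -88): [0, -88]
step 4 (PUSH 14): [0, -88, 14]
step 5 (DROP): [0, -88]
step 6 (PUSH -74): [0, -88, -74]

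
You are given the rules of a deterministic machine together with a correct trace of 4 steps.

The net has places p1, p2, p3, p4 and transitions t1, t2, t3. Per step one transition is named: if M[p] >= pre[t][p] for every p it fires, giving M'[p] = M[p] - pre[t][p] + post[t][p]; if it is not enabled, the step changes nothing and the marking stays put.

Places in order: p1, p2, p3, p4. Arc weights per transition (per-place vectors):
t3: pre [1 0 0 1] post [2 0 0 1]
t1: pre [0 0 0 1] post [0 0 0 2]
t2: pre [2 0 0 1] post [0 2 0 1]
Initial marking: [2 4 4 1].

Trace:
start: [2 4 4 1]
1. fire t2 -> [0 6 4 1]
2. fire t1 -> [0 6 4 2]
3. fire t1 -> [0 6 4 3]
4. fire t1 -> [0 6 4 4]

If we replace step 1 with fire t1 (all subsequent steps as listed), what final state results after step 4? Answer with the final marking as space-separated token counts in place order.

(re-executing from step 1 with the substitution; state before step 1: [2 4 4 1])
1. fire t1 -> [2 4 4 2]
2. fire t1 -> [2 4 4 3]
3. fire t1 -> [2 4 4 4]
4. fire t1 -> [2 4 4 5]

2 4 4 5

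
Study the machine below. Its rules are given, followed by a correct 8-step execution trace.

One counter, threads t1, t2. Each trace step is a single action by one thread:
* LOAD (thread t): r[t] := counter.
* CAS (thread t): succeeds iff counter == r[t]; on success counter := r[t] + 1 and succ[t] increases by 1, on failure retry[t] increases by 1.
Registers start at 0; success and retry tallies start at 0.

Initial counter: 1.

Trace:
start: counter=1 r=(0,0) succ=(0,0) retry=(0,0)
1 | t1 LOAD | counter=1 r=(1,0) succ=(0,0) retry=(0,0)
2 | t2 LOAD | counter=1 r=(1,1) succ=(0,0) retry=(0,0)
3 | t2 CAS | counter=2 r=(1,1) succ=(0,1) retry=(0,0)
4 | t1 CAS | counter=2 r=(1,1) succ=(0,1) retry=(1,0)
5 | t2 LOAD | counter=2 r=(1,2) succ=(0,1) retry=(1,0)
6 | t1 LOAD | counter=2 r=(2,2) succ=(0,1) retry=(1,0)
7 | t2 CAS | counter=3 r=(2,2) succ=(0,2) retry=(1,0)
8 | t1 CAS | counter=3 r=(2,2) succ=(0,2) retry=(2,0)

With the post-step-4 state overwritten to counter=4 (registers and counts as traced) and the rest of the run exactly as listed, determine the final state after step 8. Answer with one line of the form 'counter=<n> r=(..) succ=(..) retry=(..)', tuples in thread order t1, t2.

state after step 4 := counter=4 r=(1,1) succ=(0,1) retry=(1,0)
5 | t2 LOAD | counter=4 r=(1,4) succ=(0,1) retry=(1,0)
6 | t1 LOAD | counter=4 r=(4,4) succ=(0,1) retry=(1,0)
7 | t2 CAS | counter=5 r=(4,4) succ=(0,2) retry=(1,0)
8 | t1 CAS | counter=5 r=(4,4) succ=(0,2) retry=(2,0)

counter=5 r=(4,4) succ=(0,2) retry=(2,0)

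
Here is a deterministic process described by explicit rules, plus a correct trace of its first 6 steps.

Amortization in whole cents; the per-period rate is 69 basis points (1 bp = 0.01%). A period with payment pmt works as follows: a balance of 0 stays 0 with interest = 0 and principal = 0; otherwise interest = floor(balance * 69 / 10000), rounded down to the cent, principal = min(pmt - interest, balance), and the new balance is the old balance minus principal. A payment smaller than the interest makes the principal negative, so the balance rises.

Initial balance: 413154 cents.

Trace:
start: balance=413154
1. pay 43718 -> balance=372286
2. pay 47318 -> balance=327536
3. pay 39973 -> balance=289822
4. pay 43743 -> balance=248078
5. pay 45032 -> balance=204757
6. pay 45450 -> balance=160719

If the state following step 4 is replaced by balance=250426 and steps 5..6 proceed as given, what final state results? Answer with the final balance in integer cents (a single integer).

163100

state after step 4 := balance=250426
5. pay 45032 -> balance=207121
6. pay 45450 -> balance=163100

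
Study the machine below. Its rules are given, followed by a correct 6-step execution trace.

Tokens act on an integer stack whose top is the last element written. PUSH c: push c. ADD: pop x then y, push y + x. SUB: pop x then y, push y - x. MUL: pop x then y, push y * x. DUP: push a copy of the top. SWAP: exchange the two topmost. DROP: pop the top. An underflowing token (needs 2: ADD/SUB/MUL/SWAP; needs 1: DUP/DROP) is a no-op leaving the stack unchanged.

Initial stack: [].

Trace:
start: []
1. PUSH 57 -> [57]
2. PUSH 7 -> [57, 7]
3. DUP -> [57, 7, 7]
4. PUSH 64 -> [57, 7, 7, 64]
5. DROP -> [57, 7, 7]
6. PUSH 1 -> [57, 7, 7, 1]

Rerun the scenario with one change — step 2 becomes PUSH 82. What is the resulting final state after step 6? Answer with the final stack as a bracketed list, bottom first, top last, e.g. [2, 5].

[57, 82, 82, 1]

(re-executing from step 2 with the substitution; state before step 2: [57])
2. PUSH 82 -> [57, 82]
3. DUP -> [57, 82, 82]
4. PUSH 64 -> [57, 82, 82, 64]
5. DROP -> [57, 82, 82]
6. PUSH 1 -> [57, 82, 82, 1]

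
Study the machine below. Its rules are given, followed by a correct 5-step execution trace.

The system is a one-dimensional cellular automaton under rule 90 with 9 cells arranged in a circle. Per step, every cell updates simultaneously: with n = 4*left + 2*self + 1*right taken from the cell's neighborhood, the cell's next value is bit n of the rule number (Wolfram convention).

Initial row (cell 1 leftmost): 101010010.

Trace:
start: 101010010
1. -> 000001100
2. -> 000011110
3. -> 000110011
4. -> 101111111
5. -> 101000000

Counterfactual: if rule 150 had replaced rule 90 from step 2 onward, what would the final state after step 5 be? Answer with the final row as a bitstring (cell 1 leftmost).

(re-executing steps 2..5 under rule 150; state before step 2: 000001100)
2. -> 000010010
3. -> 000111111
4. -> 101011110
5. -> 101001100

101001100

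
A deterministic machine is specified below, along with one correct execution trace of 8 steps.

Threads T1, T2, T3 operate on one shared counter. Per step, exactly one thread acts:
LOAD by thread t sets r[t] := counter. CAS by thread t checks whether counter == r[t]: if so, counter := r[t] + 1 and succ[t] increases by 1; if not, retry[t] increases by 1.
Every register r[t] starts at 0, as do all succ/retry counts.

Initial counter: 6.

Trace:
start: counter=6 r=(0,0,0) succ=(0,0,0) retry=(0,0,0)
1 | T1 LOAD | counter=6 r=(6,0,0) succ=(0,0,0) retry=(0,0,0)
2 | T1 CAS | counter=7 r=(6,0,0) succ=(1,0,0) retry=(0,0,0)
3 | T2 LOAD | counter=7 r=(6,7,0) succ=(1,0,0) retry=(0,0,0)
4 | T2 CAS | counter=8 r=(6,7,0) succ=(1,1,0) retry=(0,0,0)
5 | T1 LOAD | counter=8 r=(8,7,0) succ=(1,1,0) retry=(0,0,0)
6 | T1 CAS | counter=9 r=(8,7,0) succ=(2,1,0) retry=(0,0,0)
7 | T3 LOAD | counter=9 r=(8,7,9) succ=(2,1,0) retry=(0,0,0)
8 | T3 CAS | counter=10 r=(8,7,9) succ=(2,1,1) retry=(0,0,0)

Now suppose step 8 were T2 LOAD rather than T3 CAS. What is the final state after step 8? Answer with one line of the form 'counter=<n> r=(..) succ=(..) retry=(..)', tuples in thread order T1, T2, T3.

counter=9 r=(8,9,9) succ=(2,1,0) retry=(0,0,0)

(re-executing from step 8 with the substitution; state before step 8: counter=9 r=(8,7,9) succ=(2,1,0) retry=(0,0,0))
8 | T2 LOAD | counter=9 r=(8,9,9) succ=(2,1,0) retry=(0,0,0)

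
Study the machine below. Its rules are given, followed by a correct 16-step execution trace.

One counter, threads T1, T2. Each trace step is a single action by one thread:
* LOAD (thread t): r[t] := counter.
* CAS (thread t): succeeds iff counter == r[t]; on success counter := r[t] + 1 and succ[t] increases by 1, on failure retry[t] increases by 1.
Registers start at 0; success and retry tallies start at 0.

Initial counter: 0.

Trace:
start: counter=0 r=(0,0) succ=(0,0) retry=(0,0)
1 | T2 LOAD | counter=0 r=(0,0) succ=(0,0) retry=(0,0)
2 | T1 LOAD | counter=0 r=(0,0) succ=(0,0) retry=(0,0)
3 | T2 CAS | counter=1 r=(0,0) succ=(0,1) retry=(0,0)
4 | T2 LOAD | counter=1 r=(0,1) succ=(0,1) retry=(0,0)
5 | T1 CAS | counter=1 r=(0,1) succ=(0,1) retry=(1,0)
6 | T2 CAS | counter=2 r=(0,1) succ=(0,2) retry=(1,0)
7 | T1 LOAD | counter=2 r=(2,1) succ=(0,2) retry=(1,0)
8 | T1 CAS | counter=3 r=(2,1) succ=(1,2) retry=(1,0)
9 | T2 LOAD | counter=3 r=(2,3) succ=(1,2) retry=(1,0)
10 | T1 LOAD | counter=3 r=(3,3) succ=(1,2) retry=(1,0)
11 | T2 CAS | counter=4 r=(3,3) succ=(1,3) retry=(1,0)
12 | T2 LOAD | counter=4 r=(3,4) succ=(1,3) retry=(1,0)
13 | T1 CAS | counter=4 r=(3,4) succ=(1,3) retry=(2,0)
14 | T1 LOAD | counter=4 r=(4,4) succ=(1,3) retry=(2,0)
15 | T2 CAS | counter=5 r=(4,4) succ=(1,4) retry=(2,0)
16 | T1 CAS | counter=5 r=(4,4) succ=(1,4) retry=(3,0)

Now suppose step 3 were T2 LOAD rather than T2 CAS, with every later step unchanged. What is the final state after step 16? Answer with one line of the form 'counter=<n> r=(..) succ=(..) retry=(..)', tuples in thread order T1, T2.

counter=4 r=(3,3) succ=(2,2) retry=(2,1)

(re-executing from step 3 with the substitution; state before step 3: counter=0 r=(0,0) succ=(0,0) retry=(0,0))
3 | T2 LOAD | counter=0 r=(0,0) succ=(0,0) retry=(0,0)
4 | T2 LOAD | counter=0 r=(0,0) succ=(0,0) retry=(0,0)
5 | T1 CAS | counter=1 r=(0,0) succ=(1,0) retry=(0,0)
6 | T2 CAS | counter=1 r=(0,0) succ=(1,0) retry=(0,1)
7 | T1 LOAD | counter=1 r=(1,0) succ=(1,0) retry=(0,1)
8 | T1 CAS | counter=2 r=(1,0) succ=(2,0) retry=(0,1)
9 | T2 LOAD | counter=2 r=(1,2) succ=(2,0) retry=(0,1)
10 | T1 LOAD | counter=2 r=(2,2) succ=(2,0) retry=(0,1)
11 | T2 CAS | counter=3 r=(2,2) succ=(2,1) retry=(0,1)
12 | T2 LOAD | counter=3 r=(2,3) succ=(2,1) retry=(0,1)
13 | T1 CAS | counter=3 r=(2,3) succ=(2,1) retry=(1,1)
14 | T1 LOAD | counter=3 r=(3,3) succ=(2,1) retry=(1,1)
15 | T2 CAS | counter=4 r=(3,3) succ=(2,2) retry=(1,1)
16 | T1 CAS | counter=4 r=(3,3) succ=(2,2) retry=(2,1)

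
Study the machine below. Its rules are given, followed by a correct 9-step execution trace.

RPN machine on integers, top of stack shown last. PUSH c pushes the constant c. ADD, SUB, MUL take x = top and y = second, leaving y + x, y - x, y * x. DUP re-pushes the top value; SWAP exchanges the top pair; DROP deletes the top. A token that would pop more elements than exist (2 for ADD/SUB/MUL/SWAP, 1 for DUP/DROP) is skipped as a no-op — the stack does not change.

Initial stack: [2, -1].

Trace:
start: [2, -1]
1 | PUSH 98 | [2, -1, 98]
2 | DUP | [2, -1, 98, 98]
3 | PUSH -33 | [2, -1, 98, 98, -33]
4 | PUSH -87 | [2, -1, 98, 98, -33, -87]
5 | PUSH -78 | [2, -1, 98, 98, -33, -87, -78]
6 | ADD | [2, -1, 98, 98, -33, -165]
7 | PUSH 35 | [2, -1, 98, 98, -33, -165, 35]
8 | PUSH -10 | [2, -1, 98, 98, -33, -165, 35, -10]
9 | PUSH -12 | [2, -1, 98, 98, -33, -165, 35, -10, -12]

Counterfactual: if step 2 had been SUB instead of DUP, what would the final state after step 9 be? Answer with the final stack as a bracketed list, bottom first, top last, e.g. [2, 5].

(re-executing from step 2 with the substitution; state before step 2: [2, -1, 98])
2 | SUB | [2, -99]
3 | PUSH -33 | [2, -99, -33]
4 | PUSH -87 | [2, -99, -33, -87]
5 | PUSH -78 | [2, -99, -33, -87, -78]
6 | ADD | [2, -99, -33, -165]
7 | PUSH 35 | [2, -99, -33, -165, 35]
8 | PUSH -10 | [2, -99, -33, -165, 35, -10]
9 | PUSH -12 | [2, -99, -33, -165, 35, -10, -12]

[2, -99, -33, -165, 35, -10, -12]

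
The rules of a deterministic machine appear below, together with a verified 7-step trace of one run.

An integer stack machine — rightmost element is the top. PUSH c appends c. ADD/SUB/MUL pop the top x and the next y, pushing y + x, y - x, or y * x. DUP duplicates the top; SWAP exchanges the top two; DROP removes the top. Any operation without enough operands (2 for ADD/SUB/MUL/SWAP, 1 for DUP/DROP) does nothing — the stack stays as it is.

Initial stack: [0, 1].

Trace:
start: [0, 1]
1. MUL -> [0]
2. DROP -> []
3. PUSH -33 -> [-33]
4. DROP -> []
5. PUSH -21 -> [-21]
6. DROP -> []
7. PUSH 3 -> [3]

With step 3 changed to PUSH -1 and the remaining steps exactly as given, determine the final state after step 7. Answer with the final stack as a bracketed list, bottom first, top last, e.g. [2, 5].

(re-executing from step 3 with the substitution; state before step 3: [])
3. PUSH -1 -> [-1]
4. DROP -> []
5. PUSH -21 -> [-21]
6. DROP -> []
7. PUSH 3 -> [3]

[3]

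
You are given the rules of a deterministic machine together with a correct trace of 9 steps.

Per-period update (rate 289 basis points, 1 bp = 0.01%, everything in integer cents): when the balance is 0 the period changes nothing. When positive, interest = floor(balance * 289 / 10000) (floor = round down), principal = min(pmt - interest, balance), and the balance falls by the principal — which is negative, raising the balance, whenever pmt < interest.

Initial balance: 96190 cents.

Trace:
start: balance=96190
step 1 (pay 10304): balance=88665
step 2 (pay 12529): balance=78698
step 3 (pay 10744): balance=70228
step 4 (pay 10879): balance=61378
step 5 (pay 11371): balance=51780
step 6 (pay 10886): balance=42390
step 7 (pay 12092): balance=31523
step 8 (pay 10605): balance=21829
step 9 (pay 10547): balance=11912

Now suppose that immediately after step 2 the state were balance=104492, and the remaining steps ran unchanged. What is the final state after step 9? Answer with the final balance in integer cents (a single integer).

43398

state after step 2 := balance=104492
step 3 (pay 10744): balance=96767
step 4 (pay 10879): balance=88684
step 5 (pay 11371): balance=79875
step 6 (pay 10886): balance=71297
step 7 (pay 12092): balance=61265
step 8 (pay 10605): balance=52430
step 9 (pay 10547): balance=43398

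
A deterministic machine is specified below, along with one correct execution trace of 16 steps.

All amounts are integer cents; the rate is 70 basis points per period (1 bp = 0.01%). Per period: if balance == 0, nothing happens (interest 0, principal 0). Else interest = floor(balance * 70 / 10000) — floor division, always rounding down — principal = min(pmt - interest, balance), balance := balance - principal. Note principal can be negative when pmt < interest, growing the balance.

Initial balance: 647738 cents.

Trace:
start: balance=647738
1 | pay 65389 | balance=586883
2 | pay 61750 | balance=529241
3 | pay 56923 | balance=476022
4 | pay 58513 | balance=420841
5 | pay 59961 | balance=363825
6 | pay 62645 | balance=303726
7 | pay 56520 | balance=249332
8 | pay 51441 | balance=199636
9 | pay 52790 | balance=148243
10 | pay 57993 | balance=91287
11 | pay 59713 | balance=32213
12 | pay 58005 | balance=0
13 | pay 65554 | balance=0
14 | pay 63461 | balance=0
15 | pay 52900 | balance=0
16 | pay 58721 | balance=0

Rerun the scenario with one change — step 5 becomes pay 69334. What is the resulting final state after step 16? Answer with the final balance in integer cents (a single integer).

(re-executing from step 5 with the substitution; state before step 5: balance=420841)
5 | pay 69334 | balance=354452
6 | pay 62645 | balance=294288
7 | pay 56520 | balance=239828
8 | pay 51441 | balance=190065
9 | pay 52790 | balance=138605
10 | pay 57993 | balance=81582
11 | pay 59713 | balance=22440
12 | pay 58005 | balance=0
13 | pay 65554 | balance=0
14 | pay 63461 | balance=0
15 | pay 52900 | balance=0
16 | pay 58721 | balance=0

0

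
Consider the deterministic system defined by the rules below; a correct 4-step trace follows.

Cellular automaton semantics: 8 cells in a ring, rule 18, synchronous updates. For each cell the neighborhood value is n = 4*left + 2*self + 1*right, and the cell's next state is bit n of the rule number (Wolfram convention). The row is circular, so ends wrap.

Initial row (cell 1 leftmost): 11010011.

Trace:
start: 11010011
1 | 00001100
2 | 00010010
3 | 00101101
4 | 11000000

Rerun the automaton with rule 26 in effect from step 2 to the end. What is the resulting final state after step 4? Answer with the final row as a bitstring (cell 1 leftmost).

(re-executing steps 2..4 under rule 26; state before step 2: 00001100)
2 | 00011010
3 | 00110001
4 | 11101010

11101010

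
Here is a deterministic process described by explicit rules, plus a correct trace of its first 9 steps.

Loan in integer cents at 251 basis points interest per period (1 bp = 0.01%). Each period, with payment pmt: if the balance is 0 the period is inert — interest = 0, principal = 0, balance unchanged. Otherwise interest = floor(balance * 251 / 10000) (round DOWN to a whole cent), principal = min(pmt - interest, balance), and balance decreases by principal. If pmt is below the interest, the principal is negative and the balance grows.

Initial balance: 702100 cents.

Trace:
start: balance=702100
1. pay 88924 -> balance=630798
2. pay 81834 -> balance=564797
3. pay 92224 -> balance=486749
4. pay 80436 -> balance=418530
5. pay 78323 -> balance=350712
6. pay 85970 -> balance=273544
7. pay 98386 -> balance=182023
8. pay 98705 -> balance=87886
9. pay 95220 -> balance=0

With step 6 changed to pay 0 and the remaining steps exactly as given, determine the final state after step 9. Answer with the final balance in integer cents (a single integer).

87479

(re-executing from step 6 with the substitution; state before step 6: balance=350712)
6. pay 0 -> balance=359514
7. pay 98386 -> balance=270151
8. pay 98705 -> balance=178226
9. pay 95220 -> balance=87479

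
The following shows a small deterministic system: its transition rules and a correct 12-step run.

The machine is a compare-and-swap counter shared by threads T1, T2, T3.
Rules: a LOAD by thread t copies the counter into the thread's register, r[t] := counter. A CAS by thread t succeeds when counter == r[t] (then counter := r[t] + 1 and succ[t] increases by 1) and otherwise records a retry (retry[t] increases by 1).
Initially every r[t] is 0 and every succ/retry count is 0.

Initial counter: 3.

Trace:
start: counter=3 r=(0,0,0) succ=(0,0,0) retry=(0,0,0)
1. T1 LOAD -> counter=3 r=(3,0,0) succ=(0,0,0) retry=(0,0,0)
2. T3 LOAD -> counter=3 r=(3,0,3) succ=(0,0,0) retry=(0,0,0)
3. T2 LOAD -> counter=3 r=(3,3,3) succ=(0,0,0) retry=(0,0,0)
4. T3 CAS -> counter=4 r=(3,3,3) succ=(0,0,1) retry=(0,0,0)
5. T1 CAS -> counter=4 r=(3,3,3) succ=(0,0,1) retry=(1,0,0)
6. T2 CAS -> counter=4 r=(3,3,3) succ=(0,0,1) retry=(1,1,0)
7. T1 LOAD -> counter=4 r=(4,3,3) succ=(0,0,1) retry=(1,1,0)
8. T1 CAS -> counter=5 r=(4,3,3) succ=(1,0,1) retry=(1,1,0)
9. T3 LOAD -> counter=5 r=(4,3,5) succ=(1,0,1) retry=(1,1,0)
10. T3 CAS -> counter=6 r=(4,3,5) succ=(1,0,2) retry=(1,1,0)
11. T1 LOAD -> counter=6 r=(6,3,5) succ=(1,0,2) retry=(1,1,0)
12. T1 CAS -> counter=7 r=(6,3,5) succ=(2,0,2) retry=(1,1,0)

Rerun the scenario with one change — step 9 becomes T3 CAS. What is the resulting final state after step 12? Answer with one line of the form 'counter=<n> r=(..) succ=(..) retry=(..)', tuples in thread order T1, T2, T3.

counter=6 r=(5,3,3) succ=(2,0,1) retry=(1,1,2)

(re-executing from step 9 with the substitution; state before step 9: counter=5 r=(4,3,3) succ=(1,0,1) retry=(1,1,0))
9. T3 CAS -> counter=5 r=(4,3,3) succ=(1,0,1) retry=(1,1,1)
10. T3 CAS -> counter=5 r=(4,3,3) succ=(1,0,1) retry=(1,1,2)
11. T1 LOAD -> counter=5 r=(5,3,3) succ=(1,0,1) retry=(1,1,2)
12. T1 CAS -> counter=6 r=(5,3,3) succ=(2,0,1) retry=(1,1,2)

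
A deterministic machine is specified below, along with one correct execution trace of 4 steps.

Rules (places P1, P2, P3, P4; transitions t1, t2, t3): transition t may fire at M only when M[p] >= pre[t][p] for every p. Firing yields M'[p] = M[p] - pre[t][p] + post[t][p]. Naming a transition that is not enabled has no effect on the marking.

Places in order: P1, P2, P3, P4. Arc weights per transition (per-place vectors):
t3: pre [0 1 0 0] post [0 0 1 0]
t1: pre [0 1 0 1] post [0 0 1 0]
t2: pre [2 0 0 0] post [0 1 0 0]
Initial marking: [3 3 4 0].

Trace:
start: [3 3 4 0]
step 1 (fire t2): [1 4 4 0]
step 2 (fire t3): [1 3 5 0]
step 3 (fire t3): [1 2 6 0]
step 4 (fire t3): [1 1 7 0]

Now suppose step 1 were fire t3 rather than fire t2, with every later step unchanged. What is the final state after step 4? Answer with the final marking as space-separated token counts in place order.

(re-executing from step 1 with the substitution; state before step 1: [3 3 4 0])
step 1 (fire t3): [3 2 5 0]
step 2 (fire t3): [3 1 6 0]
step 3 (fire t3): [3 0 7 0]
step 4 (fire t3): [3 0 7 0]

3 0 7 0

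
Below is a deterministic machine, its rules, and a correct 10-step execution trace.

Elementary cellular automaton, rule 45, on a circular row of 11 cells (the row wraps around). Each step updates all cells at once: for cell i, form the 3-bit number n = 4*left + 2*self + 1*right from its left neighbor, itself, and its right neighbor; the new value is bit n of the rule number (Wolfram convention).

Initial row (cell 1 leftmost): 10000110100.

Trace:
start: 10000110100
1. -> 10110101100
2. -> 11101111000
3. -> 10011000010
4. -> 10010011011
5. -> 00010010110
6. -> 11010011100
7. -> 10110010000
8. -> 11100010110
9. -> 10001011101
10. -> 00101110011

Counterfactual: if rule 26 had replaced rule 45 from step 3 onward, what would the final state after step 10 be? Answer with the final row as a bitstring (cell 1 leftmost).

01001010000

(re-executing steps 3..10 under rule 26; state before step 3: 11101111000)
3. -> 10001000101
4. -> 01010101001
5. -> 00000000110
6. -> 00000001101
7. -> 10000011000
8. -> 01000110101
9. -> 00101100000
10. -> 01001010000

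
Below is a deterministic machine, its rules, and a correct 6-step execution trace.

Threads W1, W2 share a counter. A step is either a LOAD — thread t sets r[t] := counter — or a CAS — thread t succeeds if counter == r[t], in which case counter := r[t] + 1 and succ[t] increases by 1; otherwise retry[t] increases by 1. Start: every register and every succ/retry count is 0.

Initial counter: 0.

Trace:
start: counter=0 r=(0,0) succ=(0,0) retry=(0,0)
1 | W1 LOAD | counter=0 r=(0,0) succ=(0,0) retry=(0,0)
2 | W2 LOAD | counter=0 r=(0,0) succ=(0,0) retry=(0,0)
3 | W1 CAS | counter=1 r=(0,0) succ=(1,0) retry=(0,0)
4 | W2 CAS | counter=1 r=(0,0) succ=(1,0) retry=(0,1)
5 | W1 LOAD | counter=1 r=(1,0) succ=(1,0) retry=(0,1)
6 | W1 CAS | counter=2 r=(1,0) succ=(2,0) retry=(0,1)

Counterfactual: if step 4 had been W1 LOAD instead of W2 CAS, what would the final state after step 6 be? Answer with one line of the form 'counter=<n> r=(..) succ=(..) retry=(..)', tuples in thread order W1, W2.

(re-executing from step 4 with the substitution; state before step 4: counter=1 r=(0,0) succ=(1,0) retry=(0,0))
4 | W1 LOAD | counter=1 r=(1,0) succ=(1,0) retry=(0,0)
5 | W1 LOAD | counter=1 r=(1,0) succ=(1,0) retry=(0,0)
6 | W1 CAS | counter=2 r=(1,0) succ=(2,0) retry=(0,0)

counter=2 r=(1,0) succ=(2,0) retry=(0,0)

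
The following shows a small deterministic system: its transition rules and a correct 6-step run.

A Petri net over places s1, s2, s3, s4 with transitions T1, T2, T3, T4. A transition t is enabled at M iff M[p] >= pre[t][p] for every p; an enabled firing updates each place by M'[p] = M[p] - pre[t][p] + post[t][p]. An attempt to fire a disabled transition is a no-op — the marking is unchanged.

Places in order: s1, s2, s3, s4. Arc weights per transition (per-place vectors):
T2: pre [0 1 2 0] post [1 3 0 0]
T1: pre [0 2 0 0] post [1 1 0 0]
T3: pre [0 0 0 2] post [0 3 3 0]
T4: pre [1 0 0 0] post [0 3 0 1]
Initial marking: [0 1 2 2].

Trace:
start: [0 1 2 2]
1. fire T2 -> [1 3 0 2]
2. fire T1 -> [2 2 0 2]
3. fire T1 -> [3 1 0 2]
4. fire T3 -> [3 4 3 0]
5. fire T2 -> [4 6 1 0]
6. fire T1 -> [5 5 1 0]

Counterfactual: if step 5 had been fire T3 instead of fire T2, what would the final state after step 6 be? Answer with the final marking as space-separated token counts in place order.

4 3 3 0

(re-executing from step 5 with the substitution; state before step 5: [3 4 3 0])
5. fire T3 -> [3 4 3 0]
6. fire T1 -> [4 3 3 0]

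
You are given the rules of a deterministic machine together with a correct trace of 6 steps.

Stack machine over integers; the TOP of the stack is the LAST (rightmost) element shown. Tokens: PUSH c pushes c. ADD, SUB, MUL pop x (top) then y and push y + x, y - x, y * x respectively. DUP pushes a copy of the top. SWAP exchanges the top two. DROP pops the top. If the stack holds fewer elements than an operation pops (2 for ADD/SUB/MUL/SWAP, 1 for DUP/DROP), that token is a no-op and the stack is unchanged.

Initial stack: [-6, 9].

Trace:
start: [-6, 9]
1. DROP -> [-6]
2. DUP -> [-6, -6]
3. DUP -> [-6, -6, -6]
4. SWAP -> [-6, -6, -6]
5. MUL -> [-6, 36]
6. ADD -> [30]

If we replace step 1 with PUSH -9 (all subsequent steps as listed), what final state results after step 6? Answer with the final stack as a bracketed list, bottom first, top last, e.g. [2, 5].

[-6, 9, 72]

(re-executing from step 1 with the substitution; state before step 1: [-6, 9])
1. PUSH -9 -> [-6, 9, -9]
2. DUP -> [-6, 9, -9, -9]
3. DUP -> [-6, 9, -9, -9, -9]
4. SWAP -> [-6, 9, -9, -9, -9]
5. MUL -> [-6, 9, -9, 81]
6. ADD -> [-6, 9, 72]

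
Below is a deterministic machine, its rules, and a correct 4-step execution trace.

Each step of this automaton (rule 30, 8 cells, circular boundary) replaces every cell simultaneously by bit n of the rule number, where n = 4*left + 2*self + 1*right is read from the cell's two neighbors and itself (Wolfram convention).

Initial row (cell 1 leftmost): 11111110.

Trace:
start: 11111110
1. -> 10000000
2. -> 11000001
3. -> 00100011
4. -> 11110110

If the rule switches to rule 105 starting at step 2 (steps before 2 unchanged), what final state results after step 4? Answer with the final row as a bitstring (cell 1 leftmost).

01001001

(re-executing steps 2..4 under rule 105; state before step 2: 10000000)
2. -> 00111110
3. -> 10100010
4. -> 01001001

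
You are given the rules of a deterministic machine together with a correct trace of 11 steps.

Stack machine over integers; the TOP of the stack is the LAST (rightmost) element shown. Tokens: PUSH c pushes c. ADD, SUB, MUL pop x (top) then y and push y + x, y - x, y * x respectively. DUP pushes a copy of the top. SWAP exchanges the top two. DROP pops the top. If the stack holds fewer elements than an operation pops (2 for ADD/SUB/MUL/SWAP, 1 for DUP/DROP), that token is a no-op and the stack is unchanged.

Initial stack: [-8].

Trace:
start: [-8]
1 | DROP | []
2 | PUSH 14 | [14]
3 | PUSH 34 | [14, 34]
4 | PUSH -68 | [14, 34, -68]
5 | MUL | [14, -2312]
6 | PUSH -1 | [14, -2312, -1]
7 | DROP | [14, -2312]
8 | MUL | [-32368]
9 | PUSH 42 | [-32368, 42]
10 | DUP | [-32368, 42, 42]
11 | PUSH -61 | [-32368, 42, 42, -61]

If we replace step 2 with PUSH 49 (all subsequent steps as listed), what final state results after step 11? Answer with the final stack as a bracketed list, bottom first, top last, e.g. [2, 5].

[-113288, 42, 42, -61]

(re-executing from step 2 with the substitution; state before step 2: [])
2 | PUSH 49 | [49]
3 | PUSH 34 | [49, 34]
4 | PUSH -68 | [49, 34, -68]
5 | MUL | [49, -2312]
6 | PUSH -1 | [49, -2312, -1]
7 | DROP | [49, -2312]
8 | MUL | [-113288]
9 | PUSH 42 | [-113288, 42]
10 | DUP | [-113288, 42, 42]
11 | PUSH -61 | [-113288, 42, 42, -61]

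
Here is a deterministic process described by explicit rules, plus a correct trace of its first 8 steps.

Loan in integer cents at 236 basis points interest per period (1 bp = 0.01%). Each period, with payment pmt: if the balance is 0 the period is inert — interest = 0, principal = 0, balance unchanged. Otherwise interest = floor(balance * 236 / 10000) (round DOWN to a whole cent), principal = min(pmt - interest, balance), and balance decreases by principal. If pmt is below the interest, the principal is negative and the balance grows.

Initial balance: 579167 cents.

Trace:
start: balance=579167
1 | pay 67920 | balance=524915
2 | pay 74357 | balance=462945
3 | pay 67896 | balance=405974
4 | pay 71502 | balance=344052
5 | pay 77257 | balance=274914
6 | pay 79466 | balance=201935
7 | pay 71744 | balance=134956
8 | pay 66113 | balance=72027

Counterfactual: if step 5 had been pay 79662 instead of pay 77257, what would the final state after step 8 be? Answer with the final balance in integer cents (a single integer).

(re-executing from step 5 with the substitution; state before step 5: balance=344052)
5 | pay 79662 | balance=272509
6 | pay 79466 | balance=199474
7 | pay 71744 | balance=132437
8 | pay 66113 | balance=69449

69449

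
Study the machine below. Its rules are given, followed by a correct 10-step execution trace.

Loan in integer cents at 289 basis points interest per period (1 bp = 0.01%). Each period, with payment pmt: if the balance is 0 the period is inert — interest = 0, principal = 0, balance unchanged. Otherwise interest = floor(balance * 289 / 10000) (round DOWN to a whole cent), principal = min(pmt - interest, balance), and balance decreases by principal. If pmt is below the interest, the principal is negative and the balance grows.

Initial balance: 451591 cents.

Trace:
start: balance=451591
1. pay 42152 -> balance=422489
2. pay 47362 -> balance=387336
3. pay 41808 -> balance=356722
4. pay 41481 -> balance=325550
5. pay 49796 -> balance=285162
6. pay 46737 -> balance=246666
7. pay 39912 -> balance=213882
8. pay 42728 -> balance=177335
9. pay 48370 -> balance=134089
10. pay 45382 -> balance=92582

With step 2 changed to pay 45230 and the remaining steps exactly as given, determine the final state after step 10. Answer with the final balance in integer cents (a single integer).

(re-executing from step 2 with the substitution; state before step 2: balance=422489)
2. pay 45230 -> balance=389468
3. pay 41808 -> balance=358915
4. pay 41481 -> balance=327806
5. pay 49796 -> balance=287483
6. pay 46737 -> balance=249054
7. pay 39912 -> balance=216339
8. pay 42728 -> balance=179863
9. pay 48370 -> balance=136691
10. pay 45382 -> balance=95259

95259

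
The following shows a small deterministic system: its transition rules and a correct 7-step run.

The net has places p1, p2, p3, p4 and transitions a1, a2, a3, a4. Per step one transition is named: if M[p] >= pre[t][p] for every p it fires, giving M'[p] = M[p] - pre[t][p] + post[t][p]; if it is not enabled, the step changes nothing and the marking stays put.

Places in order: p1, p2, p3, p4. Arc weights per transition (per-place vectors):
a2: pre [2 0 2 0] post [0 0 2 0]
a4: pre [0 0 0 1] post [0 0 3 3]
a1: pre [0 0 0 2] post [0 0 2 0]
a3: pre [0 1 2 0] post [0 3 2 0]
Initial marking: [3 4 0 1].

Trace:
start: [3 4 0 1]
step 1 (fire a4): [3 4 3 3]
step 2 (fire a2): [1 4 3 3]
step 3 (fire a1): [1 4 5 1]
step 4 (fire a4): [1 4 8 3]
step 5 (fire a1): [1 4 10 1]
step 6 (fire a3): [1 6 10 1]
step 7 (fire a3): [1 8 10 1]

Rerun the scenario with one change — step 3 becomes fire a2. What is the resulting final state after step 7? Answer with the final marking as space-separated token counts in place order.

(re-executing from step 3 with the substitution; state before step 3: [1 4 3 3])
step 3 (fire a2): [1 4 3 3]
step 4 (fire a4): [1 4 6 5]
step 5 (fire a1): [1 4 8 3]
step 6 (fire a3): [1 6 8 3]
step 7 (fire a3): [1 8 8 3]

1 8 8 3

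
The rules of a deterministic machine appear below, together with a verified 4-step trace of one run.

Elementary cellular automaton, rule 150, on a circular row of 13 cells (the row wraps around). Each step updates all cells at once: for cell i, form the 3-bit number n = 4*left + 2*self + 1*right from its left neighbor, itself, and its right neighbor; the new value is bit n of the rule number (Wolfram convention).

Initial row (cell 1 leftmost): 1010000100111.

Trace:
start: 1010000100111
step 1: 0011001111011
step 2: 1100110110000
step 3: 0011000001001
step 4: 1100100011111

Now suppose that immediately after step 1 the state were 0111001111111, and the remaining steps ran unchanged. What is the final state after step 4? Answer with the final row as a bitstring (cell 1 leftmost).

state after step 1 := 0111001111111
step 2: 0010110111110
step 3: 0110000011101
step 4: 0001000101001

0001000101001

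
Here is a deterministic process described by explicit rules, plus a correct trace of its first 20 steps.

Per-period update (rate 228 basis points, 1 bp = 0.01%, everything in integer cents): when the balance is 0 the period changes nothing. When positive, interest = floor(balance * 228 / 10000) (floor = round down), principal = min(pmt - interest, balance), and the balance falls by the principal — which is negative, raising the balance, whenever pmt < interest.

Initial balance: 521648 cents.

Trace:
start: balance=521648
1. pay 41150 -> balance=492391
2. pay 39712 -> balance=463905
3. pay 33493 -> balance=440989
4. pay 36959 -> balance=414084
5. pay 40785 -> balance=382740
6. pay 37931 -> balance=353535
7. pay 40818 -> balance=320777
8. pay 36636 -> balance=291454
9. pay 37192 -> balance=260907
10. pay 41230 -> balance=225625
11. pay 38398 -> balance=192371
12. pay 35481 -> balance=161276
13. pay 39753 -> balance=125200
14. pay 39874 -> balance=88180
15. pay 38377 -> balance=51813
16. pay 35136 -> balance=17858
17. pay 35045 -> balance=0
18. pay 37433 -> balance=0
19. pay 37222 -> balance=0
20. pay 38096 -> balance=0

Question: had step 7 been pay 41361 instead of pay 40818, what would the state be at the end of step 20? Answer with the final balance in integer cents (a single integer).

(re-executing from step 7 with the substitution; state before step 7: balance=353535)
7. pay 41361 -> balance=320234
8. pay 36636 -> balance=290899
9. pay 37192 -> balance=260339
10. pay 41230 -> balance=225044
11. pay 38398 -> balance=191777
12. pay 35481 -> balance=160668
13. pay 39753 -> balance=124578
14. pay 39874 -> balance=87544
15. pay 38377 -> balance=51163
16. pay 35136 -> balance=17193
17. pay 35045 -> balance=0
18. pay 37433 -> balance=0
19. pay 37222 -> balance=0
20. pay 38096 -> balance=0

0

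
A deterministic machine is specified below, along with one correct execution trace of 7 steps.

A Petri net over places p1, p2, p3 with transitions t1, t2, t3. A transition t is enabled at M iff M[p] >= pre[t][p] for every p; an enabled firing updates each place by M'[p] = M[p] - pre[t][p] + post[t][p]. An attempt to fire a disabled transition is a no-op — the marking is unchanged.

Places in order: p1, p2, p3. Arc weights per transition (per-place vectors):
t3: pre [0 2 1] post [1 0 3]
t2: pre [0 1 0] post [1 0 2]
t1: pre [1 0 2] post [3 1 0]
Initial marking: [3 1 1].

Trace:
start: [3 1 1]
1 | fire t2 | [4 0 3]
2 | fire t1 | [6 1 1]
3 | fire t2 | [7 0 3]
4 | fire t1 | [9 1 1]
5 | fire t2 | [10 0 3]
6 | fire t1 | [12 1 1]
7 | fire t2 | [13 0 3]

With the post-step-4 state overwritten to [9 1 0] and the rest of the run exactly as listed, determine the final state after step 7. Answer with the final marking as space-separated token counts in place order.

state after step 4 := [9 1 0]
5 | fire t2 | [10 0 2]
6 | fire t1 | [12 1 0]
7 | fire t2 | [13 0 2]

13 0 2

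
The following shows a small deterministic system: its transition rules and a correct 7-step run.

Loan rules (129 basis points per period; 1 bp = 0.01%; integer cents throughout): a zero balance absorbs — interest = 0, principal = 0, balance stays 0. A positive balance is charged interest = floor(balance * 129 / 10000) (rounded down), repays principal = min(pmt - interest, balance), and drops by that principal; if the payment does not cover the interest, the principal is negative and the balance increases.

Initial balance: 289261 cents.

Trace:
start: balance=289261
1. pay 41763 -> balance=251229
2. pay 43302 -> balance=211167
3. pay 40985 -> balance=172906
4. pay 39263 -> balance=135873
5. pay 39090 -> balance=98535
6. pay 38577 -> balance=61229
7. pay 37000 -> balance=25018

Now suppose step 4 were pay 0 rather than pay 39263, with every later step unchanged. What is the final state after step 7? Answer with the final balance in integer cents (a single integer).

(re-executing from step 4 with the substitution; state before step 4: balance=172906)
4. pay 0 -> balance=175136
5. pay 39090 -> balance=138305
6. pay 38577 -> balance=101512
7. pay 37000 -> balance=65821

65821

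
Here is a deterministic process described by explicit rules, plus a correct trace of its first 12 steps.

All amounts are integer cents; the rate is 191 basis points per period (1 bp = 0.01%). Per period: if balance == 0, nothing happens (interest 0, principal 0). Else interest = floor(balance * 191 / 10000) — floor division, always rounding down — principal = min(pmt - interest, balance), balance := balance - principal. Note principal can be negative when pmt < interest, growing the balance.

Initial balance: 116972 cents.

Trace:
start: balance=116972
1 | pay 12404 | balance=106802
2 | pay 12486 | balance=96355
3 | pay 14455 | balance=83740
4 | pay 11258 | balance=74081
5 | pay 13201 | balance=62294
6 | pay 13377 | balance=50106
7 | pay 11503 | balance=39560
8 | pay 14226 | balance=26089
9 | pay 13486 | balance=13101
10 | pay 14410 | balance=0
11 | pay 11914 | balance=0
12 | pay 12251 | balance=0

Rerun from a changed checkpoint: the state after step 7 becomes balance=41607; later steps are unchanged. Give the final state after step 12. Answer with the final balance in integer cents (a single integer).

state after step 7 := balance=41607
8 | pay 14226 | balance=28175
9 | pay 13486 | balance=15227
10 | pay 14410 | balance=1107
11 | pay 11914 | balance=0
12 | pay 12251 | balance=0

0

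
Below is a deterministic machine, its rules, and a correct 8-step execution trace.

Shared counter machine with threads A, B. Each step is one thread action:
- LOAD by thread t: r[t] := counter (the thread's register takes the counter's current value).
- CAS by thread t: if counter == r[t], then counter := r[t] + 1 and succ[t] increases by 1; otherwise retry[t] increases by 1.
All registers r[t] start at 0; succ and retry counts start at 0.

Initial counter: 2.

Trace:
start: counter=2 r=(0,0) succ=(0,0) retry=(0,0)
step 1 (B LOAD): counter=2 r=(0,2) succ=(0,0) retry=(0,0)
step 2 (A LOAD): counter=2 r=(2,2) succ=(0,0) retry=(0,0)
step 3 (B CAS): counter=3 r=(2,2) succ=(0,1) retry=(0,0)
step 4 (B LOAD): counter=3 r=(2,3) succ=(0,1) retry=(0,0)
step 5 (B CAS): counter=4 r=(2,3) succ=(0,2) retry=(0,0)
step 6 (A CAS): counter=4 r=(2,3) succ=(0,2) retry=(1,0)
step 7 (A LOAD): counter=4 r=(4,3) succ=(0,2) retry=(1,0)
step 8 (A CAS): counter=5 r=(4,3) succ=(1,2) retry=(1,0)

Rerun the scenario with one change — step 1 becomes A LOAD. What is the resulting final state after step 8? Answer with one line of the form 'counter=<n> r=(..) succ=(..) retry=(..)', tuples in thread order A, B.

counter=4 r=(3,2) succ=(1,1) retry=(1,1)

(re-executing from step 1 with the substitution; state before step 1: counter=2 r=(0,0) succ=(0,0) retry=(0,0))
step 1 (A LOAD): counter=2 r=(2,0) succ=(0,0) retry=(0,0)
step 2 (A LOAD): counter=2 r=(2,0) succ=(0,0) retry=(0,0)
step 3 (B CAS): counter=2 r=(2,0) succ=(0,0) retry=(0,1)
step 4 (B LOAD): counter=2 r=(2,2) succ=(0,0) retry=(0,1)
step 5 (B CAS): counter=3 r=(2,2) succ=(0,1) retry=(0,1)
step 6 (A CAS): counter=3 r=(2,2) succ=(0,1) retry=(1,1)
step 7 (A LOAD): counter=3 r=(3,2) succ=(0,1) retry=(1,1)
step 8 (A CAS): counter=4 r=(3,2) succ=(1,1) retry=(1,1)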